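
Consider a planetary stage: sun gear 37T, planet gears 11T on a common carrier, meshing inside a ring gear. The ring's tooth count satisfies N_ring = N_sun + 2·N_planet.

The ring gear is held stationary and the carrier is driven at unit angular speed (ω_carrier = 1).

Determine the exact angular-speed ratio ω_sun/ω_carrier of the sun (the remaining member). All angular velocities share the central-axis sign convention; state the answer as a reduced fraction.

N_ring = 37 + 2·11 = 59
37(ω_s−ω_c) = −59(ω_r−ω_c),  ω_r=0, ω_c=1
ω_s = 1 − (59/37)(0−1) = 96/37
ω_s/ω_c = 96/37

96/37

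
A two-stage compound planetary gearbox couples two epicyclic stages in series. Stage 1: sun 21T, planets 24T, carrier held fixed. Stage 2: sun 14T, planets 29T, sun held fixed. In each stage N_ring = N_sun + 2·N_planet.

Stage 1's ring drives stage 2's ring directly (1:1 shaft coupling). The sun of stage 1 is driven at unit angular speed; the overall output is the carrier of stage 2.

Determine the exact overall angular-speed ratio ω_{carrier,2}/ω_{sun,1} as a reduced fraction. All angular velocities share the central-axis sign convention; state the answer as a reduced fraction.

Stage 1: N_ring = 21 + 2·24 = 69
Stage 1: 21(ω_s−ω_c) = −69(ω_r−ω_c),  ω_c=0, ω_s=1
Stage 1: ω_r = 0 − (21/69)(1−0) = -7/23
  ⇒ ω_r¹/ω_s¹ = -7/23
Stage 2: N_ring = 14 + 2·29 = 72
Stage 2: 14(ω_s−ω_c) = −72(ω_r−ω_c),  ω_s=0, ω_r=1
Stage 2: 14(0−ω_c) = −72(1−ω_c)  ⇒  86ω_c = 72  ⇒  ω_c = 36/43
  ⇒ ω_c²/ω_r² = 36/43
Coupling ω_r² = ω_r¹ ⇒ overall = -7/23 × 36/43 = -252/989

-252/989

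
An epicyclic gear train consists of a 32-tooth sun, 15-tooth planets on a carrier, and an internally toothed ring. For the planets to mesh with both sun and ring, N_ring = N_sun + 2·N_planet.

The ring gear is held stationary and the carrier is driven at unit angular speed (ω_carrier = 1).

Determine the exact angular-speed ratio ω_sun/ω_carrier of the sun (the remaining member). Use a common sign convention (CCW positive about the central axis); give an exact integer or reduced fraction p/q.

N_ring = 32 + 2·15 = 62
32(ω_s−ω_c) = −62(ω_r−ω_c),  ω_r=0, ω_c=1
ω_s = 1 − (62/32)(0−1) = 47/16
ω_s/ω_c = 47/16

47/16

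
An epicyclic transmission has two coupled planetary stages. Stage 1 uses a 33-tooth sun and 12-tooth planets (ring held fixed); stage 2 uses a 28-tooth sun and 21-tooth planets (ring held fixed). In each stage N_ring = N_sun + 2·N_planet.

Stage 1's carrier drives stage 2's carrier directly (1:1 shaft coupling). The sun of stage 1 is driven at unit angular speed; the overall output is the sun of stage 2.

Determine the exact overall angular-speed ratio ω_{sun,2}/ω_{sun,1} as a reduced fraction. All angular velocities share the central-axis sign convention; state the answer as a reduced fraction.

77/60

Stage 1: N_ring = 33 + 2·12 = 57
Stage 1: 33(ω_s−ω_c) = −57(ω_r−ω_c),  ω_r=0, ω_s=1
Stage 1: 33(1−ω_c) = −57(0−ω_c)  ⇒  90ω_c = 33  ⇒  ω_c = 11/30
  ⇒ ω_c¹/ω_s¹ = 11/30
Stage 2: N_ring = 28 + 2·21 = 70
Stage 2: 28(ω_s−ω_c) = −70(ω_r−ω_c),  ω_r=0, ω_c=1
Stage 2: ω_s = 1 − (70/28)(0−1) = 7/2
  ⇒ ω_s²/ω_c² = 7/2
Coupling ω_c² = ω_c¹ ⇒ overall = 11/30 × 7/2 = 77/60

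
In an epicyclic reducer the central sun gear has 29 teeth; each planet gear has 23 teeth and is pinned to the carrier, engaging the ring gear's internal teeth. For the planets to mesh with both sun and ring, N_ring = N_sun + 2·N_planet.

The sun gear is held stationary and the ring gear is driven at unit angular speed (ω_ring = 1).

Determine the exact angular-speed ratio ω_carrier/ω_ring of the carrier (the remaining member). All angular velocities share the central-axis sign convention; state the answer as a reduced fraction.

N_ring = 29 + 2·23 = 75
29(ω_s−ω_c) = −75(ω_r−ω_c),  ω_s=0, ω_r=1
29(0−ω_c) = −75(1−ω_c)  ⇒  104ω_c = 75  ⇒  ω_c = 75/104
ω_c/ω_r = 75/104

75/104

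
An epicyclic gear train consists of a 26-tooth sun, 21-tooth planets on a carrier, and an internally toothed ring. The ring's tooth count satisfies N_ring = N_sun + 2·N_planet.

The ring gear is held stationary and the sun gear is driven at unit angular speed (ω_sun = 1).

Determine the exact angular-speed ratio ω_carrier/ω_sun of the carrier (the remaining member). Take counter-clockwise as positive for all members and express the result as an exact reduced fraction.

N_ring = 26 + 2·21 = 68
26(ω_s−ω_c) = −68(ω_r−ω_c),  ω_r=0, ω_s=1
26(1−ω_c) = −68(0−ω_c)  ⇒  94ω_c = 26  ⇒  ω_c = 13/47
ω_c/ω_s = 13/47

13/47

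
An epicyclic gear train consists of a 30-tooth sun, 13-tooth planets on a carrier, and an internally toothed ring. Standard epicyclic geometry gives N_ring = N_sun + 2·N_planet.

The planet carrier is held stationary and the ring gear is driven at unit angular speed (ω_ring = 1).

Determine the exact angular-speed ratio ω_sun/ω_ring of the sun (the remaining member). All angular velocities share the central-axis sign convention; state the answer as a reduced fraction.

N_ring = 30 + 2·13 = 56
30(ω_s−ω_c) = −56(ω_r−ω_c),  ω_c=0, ω_r=1
ω_s = 0 − (56/30)(1−0) = -28/15
ω_s/ω_r = -28/15

-28/15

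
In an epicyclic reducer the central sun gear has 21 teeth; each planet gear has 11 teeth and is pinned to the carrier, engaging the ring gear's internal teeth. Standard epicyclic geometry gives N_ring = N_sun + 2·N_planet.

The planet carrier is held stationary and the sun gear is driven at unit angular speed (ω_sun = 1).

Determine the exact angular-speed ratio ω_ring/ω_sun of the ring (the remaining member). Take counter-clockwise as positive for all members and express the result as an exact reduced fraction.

-21/43

N_ring = 21 + 2·11 = 43
21(ω_s−ω_c) = −43(ω_r−ω_c),  ω_c=0, ω_s=1
ω_r = 0 − (21/43)(1−0) = -21/43
ω_r/ω_s = -21/43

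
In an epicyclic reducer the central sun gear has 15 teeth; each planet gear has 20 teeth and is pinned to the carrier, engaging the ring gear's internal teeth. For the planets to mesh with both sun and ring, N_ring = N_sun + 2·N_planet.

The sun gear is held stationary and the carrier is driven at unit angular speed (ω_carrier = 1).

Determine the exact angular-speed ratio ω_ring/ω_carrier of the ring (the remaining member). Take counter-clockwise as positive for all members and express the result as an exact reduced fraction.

14/11

N_ring = 15 + 2·20 = 55
15(ω_s−ω_c) = −55(ω_r−ω_c),  ω_s=0, ω_c=1
ω_r = 1 − (15/55)(0−1) = 14/11
ω_r/ω_c = 14/11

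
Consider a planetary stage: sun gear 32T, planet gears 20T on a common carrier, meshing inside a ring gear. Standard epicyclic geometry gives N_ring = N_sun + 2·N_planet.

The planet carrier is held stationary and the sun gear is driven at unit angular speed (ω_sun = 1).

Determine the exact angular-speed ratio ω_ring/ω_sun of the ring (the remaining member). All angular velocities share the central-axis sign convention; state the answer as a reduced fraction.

-4/9

N_ring = 32 + 2·20 = 72
32(ω_s−ω_c) = −72(ω_r−ω_c),  ω_c=0, ω_s=1
ω_r = 0 − (32/72)(1−0) = -4/9
ω_r/ω_s = -4/9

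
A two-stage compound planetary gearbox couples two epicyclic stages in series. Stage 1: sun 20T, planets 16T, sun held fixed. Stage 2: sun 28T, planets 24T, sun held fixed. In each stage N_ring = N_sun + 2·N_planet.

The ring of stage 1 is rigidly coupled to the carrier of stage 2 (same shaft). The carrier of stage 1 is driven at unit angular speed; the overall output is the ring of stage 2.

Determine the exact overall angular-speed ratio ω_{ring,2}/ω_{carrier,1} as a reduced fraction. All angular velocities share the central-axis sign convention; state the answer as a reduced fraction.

Stage 1: N_ring = 20 + 2·16 = 52
Stage 1: 20(ω_s−ω_c) = −52(ω_r−ω_c),  ω_s=0, ω_c=1
Stage 1: ω_r = 1 − (20/52)(0−1) = 18/13
  ⇒ ω_r¹/ω_c¹ = 18/13
Stage 2: N_ring = 28 + 2·24 = 76
Stage 2: 28(ω_s−ω_c) = −76(ω_r−ω_c),  ω_s=0, ω_c=1
Stage 2: ω_r = 1 − (28/76)(0−1) = 26/19
  ⇒ ω_r²/ω_c² = 26/19
Coupling ω_c² = ω_r¹ ⇒ overall = 18/13 × 26/19 = 36/19

36/19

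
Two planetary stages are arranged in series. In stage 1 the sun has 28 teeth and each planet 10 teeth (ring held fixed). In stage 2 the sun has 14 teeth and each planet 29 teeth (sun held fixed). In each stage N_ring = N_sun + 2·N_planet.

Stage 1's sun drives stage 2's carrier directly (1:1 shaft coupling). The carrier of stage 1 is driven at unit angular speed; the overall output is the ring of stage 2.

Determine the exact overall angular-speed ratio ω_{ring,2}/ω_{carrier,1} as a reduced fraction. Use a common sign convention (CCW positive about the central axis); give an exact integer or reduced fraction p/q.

Stage 1: N_ring = 28 + 2·10 = 48
Stage 1: 28(ω_s−ω_c) = −48(ω_r−ω_c),  ω_r=0, ω_c=1
Stage 1: ω_s = 1 − (48/28)(0−1) = 19/7
  ⇒ ω_s¹/ω_c¹ = 19/7
Stage 2: N_ring = 14 + 2·29 = 72
Stage 2: 14(ω_s−ω_c) = −72(ω_r−ω_c),  ω_s=0, ω_c=1
Stage 2: ω_r = 1 − (14/72)(0−1) = 43/36
  ⇒ ω_r²/ω_c² = 43/36
Coupling ω_c² = ω_s¹ ⇒ overall = 19/7 × 43/36 = 817/252

817/252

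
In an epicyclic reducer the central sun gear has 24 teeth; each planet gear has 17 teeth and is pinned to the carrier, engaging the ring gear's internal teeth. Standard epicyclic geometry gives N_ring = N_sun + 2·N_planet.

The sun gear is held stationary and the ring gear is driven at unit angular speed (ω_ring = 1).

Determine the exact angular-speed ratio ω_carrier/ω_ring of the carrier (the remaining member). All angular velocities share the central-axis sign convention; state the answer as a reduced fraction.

N_ring = 24 + 2·17 = 58
24(ω_s−ω_c) = −58(ω_r−ω_c),  ω_s=0, ω_r=1
24(0−ω_c) = −58(1−ω_c)  ⇒  82ω_c = 58  ⇒  ω_c = 29/41
ω_c/ω_r = 29/41

29/41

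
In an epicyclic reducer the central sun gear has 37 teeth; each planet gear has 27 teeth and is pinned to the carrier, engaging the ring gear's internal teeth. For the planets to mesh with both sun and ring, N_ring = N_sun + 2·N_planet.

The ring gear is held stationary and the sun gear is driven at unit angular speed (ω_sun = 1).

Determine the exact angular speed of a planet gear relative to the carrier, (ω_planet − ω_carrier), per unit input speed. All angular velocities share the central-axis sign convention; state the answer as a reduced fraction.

N_ring = 37 + 2·27 = 91
37(ω_s−ω_c) = −91(ω_r−ω_c),  ω_r=0, ω_s=1
37(1−ω_c) = −91(0−ω_c)  ⇒  128ω_c = 37  ⇒  ω_c = 37/128
sun–planet: 37·(1−37/128) = −27·(ω_p−ω_c)  ⇒  ω_p−ω_c = −(37/27)·(91/128) = -3367/3456

-3367/3456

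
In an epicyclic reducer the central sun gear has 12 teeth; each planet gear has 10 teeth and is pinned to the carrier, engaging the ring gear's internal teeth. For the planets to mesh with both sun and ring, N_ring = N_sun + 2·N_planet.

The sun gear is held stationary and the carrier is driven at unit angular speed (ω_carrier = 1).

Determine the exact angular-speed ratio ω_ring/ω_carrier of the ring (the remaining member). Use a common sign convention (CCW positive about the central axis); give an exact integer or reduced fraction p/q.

11/8

N_ring = 12 + 2·10 = 32
12(ω_s−ω_c) = −32(ω_r−ω_c),  ω_s=0, ω_c=1
ω_r = 1 − (12/32)(0−1) = 11/8
ω_r/ω_c = 11/8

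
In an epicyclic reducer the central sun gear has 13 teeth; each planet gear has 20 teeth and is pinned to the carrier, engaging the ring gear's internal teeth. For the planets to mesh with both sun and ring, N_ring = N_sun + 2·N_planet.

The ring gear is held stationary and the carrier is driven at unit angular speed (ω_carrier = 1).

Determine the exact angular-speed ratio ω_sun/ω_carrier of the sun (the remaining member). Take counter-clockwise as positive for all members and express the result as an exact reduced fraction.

66/13

N_ring = 13 + 2·20 = 53
13(ω_s−ω_c) = −53(ω_r−ω_c),  ω_r=0, ω_c=1
ω_s = 1 − (53/13)(0−1) = 66/13
ω_s/ω_c = 66/13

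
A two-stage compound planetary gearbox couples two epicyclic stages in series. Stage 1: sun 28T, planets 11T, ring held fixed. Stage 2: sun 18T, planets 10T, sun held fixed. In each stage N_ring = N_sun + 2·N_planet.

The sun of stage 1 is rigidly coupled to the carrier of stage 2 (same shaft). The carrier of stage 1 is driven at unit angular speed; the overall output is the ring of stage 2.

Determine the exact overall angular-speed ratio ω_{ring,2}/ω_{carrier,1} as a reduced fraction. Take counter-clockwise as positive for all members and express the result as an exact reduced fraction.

78/19

Stage 1: N_ring = 28 + 2·11 = 50
Stage 1: 28(ω_s−ω_c) = −50(ω_r−ω_c),  ω_r=0, ω_c=1
Stage 1: ω_s = 1 − (50/28)(0−1) = 39/14
  ⇒ ω_s¹/ω_c¹ = 39/14
Stage 2: N_ring = 18 + 2·10 = 38
Stage 2: 18(ω_s−ω_c) = −38(ω_r−ω_c),  ω_s=0, ω_c=1
Stage 2: ω_r = 1 − (18/38)(0−1) = 28/19
  ⇒ ω_r²/ω_c² = 28/19
Coupling ω_c² = ω_s¹ ⇒ overall = 39/14 × 28/19 = 78/19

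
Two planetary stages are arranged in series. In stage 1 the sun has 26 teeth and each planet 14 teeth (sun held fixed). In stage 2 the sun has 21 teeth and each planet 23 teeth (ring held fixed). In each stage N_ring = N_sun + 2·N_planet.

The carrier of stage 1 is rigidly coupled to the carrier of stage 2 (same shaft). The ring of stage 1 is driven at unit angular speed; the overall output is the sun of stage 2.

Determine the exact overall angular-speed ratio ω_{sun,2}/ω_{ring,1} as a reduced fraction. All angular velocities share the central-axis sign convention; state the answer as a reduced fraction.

Stage 1: N_ring = 26 + 2·14 = 54
Stage 1: 26(ω_s−ω_c) = −54(ω_r−ω_c),  ω_s=0, ω_r=1
Stage 1: 26(0−ω_c) = −54(1−ω_c)  ⇒  80ω_c = 54  ⇒  ω_c = 27/40
  ⇒ ω_c¹/ω_r¹ = 27/40
Stage 2: N_ring = 21 + 2·23 = 67
Stage 2: 21(ω_s−ω_c) = −67(ω_r−ω_c),  ω_r=0, ω_c=1
Stage 2: ω_s = 1 − (67/21)(0−1) = 88/21
  ⇒ ω_s²/ω_c² = 88/21
Coupling ω_c² = ω_c¹ ⇒ overall = 27/40 × 88/21 = 99/35

99/35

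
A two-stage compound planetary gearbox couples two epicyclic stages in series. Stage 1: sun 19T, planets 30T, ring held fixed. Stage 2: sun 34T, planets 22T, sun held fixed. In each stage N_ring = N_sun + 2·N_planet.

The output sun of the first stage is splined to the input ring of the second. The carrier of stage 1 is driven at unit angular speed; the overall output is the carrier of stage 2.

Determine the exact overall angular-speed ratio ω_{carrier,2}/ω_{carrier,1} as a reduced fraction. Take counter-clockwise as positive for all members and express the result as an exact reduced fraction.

273/76

Stage 1: N_ring = 19 + 2·30 = 79
Stage 1: 19(ω_s−ω_c) = −79(ω_r−ω_c),  ω_r=0, ω_c=1
Stage 1: ω_s = 1 − (79/19)(0−1) = 98/19
  ⇒ ω_s¹/ω_c¹ = 98/19
Stage 2: N_ring = 34 + 2·22 = 78
Stage 2: 34(ω_s−ω_c) = −78(ω_r−ω_c),  ω_s=0, ω_r=1
Stage 2: 34(0−ω_c) = −78(1−ω_c)  ⇒  112ω_c = 78  ⇒  ω_c = 39/56
  ⇒ ω_c²/ω_r² = 39/56
Coupling ω_r² = ω_s¹ ⇒ overall = 98/19 × 39/56 = 273/76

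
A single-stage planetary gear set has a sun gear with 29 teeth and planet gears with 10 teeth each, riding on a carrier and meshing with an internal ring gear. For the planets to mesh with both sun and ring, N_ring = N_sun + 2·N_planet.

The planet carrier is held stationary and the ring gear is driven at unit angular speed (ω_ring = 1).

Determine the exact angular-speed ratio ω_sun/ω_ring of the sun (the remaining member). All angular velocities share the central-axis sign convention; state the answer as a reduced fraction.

N_ring = 29 + 2·10 = 49
29(ω_s−ω_c) = −49(ω_r−ω_c),  ω_c=0, ω_r=1
ω_s = 0 − (49/29)(1−0) = -49/29
ω_s/ω_r = -49/29

-49/29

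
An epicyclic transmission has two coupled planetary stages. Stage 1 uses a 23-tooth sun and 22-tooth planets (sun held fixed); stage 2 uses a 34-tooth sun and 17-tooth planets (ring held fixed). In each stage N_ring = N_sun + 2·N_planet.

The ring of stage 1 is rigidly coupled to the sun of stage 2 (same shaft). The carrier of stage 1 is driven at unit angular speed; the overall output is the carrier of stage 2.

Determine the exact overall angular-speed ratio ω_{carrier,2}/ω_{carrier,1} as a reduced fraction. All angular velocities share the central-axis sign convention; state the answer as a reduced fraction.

30/67

Stage 1: N_ring = 23 + 2·22 = 67
Stage 1: 23(ω_s−ω_c) = −67(ω_r−ω_c),  ω_s=0, ω_c=1
Stage 1: ω_r = 1 − (23/67)(0−1) = 90/67
  ⇒ ω_r¹/ω_c¹ = 90/67
Stage 2: N_ring = 34 + 2·17 = 68
Stage 2: 34(ω_s−ω_c) = −68(ω_r−ω_c),  ω_r=0, ω_s=1
Stage 2: 34(1−ω_c) = −68(0−ω_c)  ⇒  102ω_c = 34  ⇒  ω_c = 1/3
  ⇒ ω_c²/ω_s² = 1/3
Coupling ω_s² = ω_r¹ ⇒ overall = 90/67 × 1/3 = 30/67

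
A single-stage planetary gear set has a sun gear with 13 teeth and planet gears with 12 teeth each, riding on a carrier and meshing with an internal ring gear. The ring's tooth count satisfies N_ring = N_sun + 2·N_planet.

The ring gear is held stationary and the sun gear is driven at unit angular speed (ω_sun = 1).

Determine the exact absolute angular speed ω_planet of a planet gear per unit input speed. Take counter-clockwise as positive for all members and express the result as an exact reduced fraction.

-13/24

N_ring = 13 + 2·12 = 37
13(ω_s−ω_c) = −37(ω_r−ω_c),  ω_r=0, ω_s=1
13(1−ω_c) = −37(0−ω_c)  ⇒  50ω_c = 13  ⇒  ω_c = 13/50
sun–planet: 13·(1−13/50) = −12·(ω_p−ω_c)  ⇒  ω_p−ω_c = −(13/12)·(37/50) = -481/600
ω_p = 13/50 − 481/600 = -13/24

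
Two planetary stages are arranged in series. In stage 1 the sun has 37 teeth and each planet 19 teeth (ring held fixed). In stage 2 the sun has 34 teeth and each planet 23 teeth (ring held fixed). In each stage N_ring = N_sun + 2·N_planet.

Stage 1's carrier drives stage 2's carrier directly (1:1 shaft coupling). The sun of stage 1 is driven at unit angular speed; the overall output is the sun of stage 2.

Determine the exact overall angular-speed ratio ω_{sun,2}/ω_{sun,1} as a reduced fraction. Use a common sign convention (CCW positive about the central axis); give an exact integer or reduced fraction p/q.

2109/1904

Stage 1: N_ring = 37 + 2·19 = 75
Stage 1: 37(ω_s−ω_c) = −75(ω_r−ω_c),  ω_r=0, ω_s=1
Stage 1: 37(1−ω_c) = −75(0−ω_c)  ⇒  112ω_c = 37  ⇒  ω_c = 37/112
  ⇒ ω_c¹/ω_s¹ = 37/112
Stage 2: N_ring = 34 + 2·23 = 80
Stage 2: 34(ω_s−ω_c) = −80(ω_r−ω_c),  ω_r=0, ω_c=1
Stage 2: ω_s = 1 − (80/34)(0−1) = 57/17
  ⇒ ω_s²/ω_c² = 57/17
Coupling ω_c² = ω_c¹ ⇒ overall = 37/112 × 57/17 = 2109/1904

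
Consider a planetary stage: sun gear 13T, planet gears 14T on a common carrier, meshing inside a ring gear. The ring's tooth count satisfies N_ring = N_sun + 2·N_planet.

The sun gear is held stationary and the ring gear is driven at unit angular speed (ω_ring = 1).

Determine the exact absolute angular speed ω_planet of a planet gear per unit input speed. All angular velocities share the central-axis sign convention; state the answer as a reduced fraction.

41/28

N_ring = 13 + 2·14 = 41
13(ω_s−ω_c) = −41(ω_r−ω_c),  ω_s=0, ω_r=1
13(0−ω_c) = −41(1−ω_c)  ⇒  54ω_c = 41  ⇒  ω_c = 41/54
sun–planet: 13·(0−41/54) = −14·(ω_p−ω_c)  ⇒  ω_p−ω_c = −(13/14)·(-41/54) = 533/756
ω_p = 41/54 + 533/756 = 41/28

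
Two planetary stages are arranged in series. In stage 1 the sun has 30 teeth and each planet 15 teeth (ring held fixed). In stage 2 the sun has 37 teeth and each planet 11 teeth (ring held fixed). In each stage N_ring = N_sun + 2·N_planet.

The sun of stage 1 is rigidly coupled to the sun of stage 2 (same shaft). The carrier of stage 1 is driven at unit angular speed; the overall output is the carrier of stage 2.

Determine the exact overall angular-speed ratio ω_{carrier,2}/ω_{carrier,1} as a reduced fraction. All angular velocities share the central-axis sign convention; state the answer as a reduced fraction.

37/32

Stage 1: N_ring = 30 + 2·15 = 60
Stage 1: 30(ω_s−ω_c) = −60(ω_r−ω_c),  ω_r=0, ω_c=1
Stage 1: ω_s = 1 − (60/30)(0−1) = 3
  ⇒ ω_s¹/ω_c¹ = 3
Stage 2: N_ring = 37 + 2·11 = 59
Stage 2: 37(ω_s−ω_c) = −59(ω_r−ω_c),  ω_r=0, ω_s=1
Stage 2: 37(1−ω_c) = −59(0−ω_c)  ⇒  96ω_c = 37  ⇒  ω_c = 37/96
  ⇒ ω_c²/ω_s² = 37/96
Coupling ω_s² = ω_s¹ ⇒ overall = 3 × 37/96 = 37/32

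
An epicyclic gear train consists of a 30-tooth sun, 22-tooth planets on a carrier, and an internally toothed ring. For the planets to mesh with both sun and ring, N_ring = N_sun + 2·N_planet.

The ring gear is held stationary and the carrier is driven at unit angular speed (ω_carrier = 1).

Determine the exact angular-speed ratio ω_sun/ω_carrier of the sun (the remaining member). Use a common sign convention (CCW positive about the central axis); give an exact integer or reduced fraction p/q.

N_ring = 30 + 2·22 = 74
30(ω_s−ω_c) = −74(ω_r−ω_c),  ω_r=0, ω_c=1
ω_s = 1 − (74/30)(0−1) = 52/15
ω_s/ω_c = 52/15

52/15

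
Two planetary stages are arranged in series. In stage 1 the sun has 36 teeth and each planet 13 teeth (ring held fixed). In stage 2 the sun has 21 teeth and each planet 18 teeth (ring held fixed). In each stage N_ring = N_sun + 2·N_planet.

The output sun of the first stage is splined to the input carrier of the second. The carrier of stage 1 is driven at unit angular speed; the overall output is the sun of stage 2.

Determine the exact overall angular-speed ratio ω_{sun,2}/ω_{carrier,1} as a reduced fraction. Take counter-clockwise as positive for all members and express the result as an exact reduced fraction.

91/9

Stage 1: N_ring = 36 + 2·13 = 62
Stage 1: 36(ω_s−ω_c) = −62(ω_r−ω_c),  ω_r=0, ω_c=1
Stage 1: ω_s = 1 − (62/36)(0−1) = 49/18
  ⇒ ω_s¹/ω_c¹ = 49/18
Stage 2: N_ring = 21 + 2·18 = 57
Stage 2: 21(ω_s−ω_c) = −57(ω_r−ω_c),  ω_r=0, ω_c=1
Stage 2: ω_s = 1 − (57/21)(0−1) = 26/7
  ⇒ ω_s²/ω_c² = 26/7
Coupling ω_c² = ω_s¹ ⇒ overall = 49/18 × 26/7 = 91/9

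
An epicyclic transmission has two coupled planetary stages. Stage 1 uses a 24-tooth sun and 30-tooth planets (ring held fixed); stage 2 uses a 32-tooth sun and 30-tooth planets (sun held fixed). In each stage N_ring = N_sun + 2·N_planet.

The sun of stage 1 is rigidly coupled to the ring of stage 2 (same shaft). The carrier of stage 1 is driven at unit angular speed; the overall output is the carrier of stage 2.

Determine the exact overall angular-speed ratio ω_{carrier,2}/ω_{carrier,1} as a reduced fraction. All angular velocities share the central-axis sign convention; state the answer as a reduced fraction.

207/62

Stage 1: N_ring = 24 + 2·30 = 84
Stage 1: 24(ω_s−ω_c) = −84(ω_r−ω_c),  ω_r=0, ω_c=1
Stage 1: ω_s = 1 − (84/24)(0−1) = 9/2
  ⇒ ω_s¹/ω_c¹ = 9/2
Stage 2: N_ring = 32 + 2·30 = 92
Stage 2: 32(ω_s−ω_c) = −92(ω_r−ω_c),  ω_s=0, ω_r=1
Stage 2: 32(0−ω_c) = −92(1−ω_c)  ⇒  124ω_c = 92  ⇒  ω_c = 23/31
  ⇒ ω_c²/ω_r² = 23/31
Coupling ω_r² = ω_s¹ ⇒ overall = 9/2 × 23/31 = 207/62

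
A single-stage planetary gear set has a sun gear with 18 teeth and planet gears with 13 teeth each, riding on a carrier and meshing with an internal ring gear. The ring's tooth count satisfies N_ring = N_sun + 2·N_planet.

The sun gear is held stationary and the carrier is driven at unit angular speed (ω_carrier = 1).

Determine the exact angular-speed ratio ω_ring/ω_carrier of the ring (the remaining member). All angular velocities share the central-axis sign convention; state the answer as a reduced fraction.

31/22

N_ring = 18 + 2·13 = 44
18(ω_s−ω_c) = −44(ω_r−ω_c),  ω_s=0, ω_c=1
ω_r = 1 − (18/44)(0−1) = 31/22
ω_r/ω_c = 31/22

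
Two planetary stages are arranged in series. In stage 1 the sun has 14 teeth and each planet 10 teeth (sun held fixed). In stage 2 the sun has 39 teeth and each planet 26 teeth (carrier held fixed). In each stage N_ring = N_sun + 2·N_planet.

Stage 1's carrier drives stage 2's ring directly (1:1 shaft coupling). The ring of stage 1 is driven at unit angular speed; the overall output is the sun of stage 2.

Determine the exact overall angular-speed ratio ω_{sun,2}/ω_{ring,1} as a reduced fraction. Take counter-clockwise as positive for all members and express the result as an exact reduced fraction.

Stage 1: N_ring = 14 + 2·10 = 34
Stage 1: 14(ω_s−ω_c) = −34(ω_r−ω_c),  ω_s=0, ω_r=1
Stage 1: 14(0−ω_c) = −34(1−ω_c)  ⇒  48ω_c = 34  ⇒  ω_c = 17/24
  ⇒ ω_c¹/ω_r¹ = 17/24
Stage 2: N_ring = 39 + 2·26 = 91
Stage 2: 39(ω_s−ω_c) = −91(ω_r−ω_c),  ω_c=0, ω_r=1
Stage 2: ω_s = 0 − (91/39)(1−0) = -7/3
  ⇒ ω_s²/ω_r² = -7/3
Coupling ω_r² = ω_c¹ ⇒ overall = 17/24 × -7/3 = -119/72

-119/72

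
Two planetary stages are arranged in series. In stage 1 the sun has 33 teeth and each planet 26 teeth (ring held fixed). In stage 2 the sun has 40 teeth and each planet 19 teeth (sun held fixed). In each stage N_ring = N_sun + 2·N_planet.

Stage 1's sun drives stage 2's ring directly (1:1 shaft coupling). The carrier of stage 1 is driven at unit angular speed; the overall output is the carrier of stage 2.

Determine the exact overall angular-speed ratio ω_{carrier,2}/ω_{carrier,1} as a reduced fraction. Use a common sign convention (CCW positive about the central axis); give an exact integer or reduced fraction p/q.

Stage 1: N_ring = 33 + 2·26 = 85
Stage 1: 33(ω_s−ω_c) = −85(ω_r−ω_c),  ω_r=0, ω_c=1
Stage 1: ω_s = 1 − (85/33)(0−1) = 118/33
  ⇒ ω_s¹/ω_c¹ = 118/33
Stage 2: N_ring = 40 + 2·19 = 78
Stage 2: 40(ω_s−ω_c) = −78(ω_r−ω_c),  ω_s=0, ω_r=1
Stage 2: 40(0−ω_c) = −78(1−ω_c)  ⇒  118ω_c = 78  ⇒  ω_c = 39/59
  ⇒ ω_c²/ω_r² = 39/59
Coupling ω_r² = ω_s¹ ⇒ overall = 118/33 × 39/59 = 26/11

26/11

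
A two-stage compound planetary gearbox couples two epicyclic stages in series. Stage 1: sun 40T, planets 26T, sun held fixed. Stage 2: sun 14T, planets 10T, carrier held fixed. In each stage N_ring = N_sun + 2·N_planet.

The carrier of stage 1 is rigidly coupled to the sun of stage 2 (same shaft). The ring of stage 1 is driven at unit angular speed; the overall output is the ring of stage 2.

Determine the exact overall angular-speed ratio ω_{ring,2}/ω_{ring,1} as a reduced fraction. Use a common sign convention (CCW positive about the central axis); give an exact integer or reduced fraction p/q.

Stage 1: N_ring = 40 + 2·26 = 92
Stage 1: 40(ω_s−ω_c) = −92(ω_r−ω_c),  ω_s=0, ω_r=1
Stage 1: 40(0−ω_c) = −92(1−ω_c)  ⇒  132ω_c = 92  ⇒  ω_c = 23/33
  ⇒ ω_c¹/ω_r¹ = 23/33
Stage 2: N_ring = 14 + 2·10 = 34
Stage 2: 14(ω_s−ω_c) = −34(ω_r−ω_c),  ω_c=0, ω_s=1
Stage 2: ω_r = 0 − (14/34)(1−0) = -7/17
  ⇒ ω_r²/ω_s² = -7/17
Coupling ω_s² = ω_c¹ ⇒ overall = 23/33 × -7/17 = -161/561

-161/561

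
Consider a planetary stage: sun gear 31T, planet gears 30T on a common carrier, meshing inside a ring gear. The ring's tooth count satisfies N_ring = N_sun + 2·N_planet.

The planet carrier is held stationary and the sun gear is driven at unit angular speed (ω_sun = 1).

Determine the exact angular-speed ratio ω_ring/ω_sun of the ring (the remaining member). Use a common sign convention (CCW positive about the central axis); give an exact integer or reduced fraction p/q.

-31/91

N_ring = 31 + 2·30 = 91
31(ω_s−ω_c) = −91(ω_r−ω_c),  ω_c=0, ω_s=1
ω_r = 0 − (31/91)(1−0) = -31/91
ω_r/ω_s = -31/91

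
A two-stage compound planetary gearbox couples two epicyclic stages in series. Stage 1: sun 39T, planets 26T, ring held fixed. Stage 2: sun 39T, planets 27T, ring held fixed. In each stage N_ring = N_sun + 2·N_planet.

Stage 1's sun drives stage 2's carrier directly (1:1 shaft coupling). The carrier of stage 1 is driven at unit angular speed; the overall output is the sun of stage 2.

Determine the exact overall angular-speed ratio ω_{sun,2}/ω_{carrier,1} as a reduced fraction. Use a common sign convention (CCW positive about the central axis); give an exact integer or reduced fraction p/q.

Stage 1: N_ring = 39 + 2·26 = 91
Stage 1: 39(ω_s−ω_c) = −91(ω_r−ω_c),  ω_r=0, ω_c=1
Stage 1: ω_s = 1 − (91/39)(0−1) = 10/3
  ⇒ ω_s¹/ω_c¹ = 10/3
Stage 2: N_ring = 39 + 2·27 = 93
Stage 2: 39(ω_s−ω_c) = −93(ω_r−ω_c),  ω_r=0, ω_c=1
Stage 2: ω_s = 1 − (93/39)(0−1) = 44/13
  ⇒ ω_s²/ω_c² = 44/13
Coupling ω_c² = ω_s¹ ⇒ overall = 10/3 × 44/13 = 440/39

440/39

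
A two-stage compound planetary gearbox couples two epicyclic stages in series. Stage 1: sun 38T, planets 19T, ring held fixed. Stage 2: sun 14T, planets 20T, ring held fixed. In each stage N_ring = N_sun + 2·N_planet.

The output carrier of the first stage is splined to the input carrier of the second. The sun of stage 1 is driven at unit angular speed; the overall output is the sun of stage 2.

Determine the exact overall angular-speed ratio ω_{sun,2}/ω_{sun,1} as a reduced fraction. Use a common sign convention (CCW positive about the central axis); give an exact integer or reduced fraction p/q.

34/21

Stage 1: N_ring = 38 + 2·19 = 76
Stage 1: 38(ω_s−ω_c) = −76(ω_r−ω_c),  ω_r=0, ω_s=1
Stage 1: 38(1−ω_c) = −76(0−ω_c)  ⇒  114ω_c = 38  ⇒  ω_c = 1/3
  ⇒ ω_c¹/ω_s¹ = 1/3
Stage 2: N_ring = 14 + 2·20 = 54
Stage 2: 14(ω_s−ω_c) = −54(ω_r−ω_c),  ω_r=0, ω_c=1
Stage 2: ω_s = 1 − (54/14)(0−1) = 34/7
  ⇒ ω_s²/ω_c² = 34/7
Coupling ω_c² = ω_c¹ ⇒ overall = 1/3 × 34/7 = 34/21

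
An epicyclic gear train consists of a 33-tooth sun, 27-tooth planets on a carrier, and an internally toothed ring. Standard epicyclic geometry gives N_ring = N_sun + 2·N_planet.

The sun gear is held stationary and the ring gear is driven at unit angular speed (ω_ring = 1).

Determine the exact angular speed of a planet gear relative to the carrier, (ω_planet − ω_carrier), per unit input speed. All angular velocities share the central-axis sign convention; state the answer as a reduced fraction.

319/360

N_ring = 33 + 2·27 = 87
33(ω_s−ω_c) = −87(ω_r−ω_c),  ω_s=0, ω_r=1
33(0−ω_c) = −87(1−ω_c)  ⇒  120ω_c = 87  ⇒  ω_c = 29/40
sun–planet: 33·(0−29/40) = −27·(ω_p−ω_c)  ⇒  ω_p−ω_c = −(33/27)·(-29/40) = 319/360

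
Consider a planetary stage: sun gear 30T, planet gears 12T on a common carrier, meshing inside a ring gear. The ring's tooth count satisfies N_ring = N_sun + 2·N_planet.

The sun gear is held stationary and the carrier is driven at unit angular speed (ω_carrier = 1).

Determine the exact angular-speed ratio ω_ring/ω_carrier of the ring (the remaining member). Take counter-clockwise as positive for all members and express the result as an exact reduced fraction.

14/9

N_ring = 30 + 2·12 = 54
30(ω_s−ω_c) = −54(ω_r−ω_c),  ω_s=0, ω_c=1
ω_r = 1 − (30/54)(0−1) = 14/9
ω_r/ω_c = 14/9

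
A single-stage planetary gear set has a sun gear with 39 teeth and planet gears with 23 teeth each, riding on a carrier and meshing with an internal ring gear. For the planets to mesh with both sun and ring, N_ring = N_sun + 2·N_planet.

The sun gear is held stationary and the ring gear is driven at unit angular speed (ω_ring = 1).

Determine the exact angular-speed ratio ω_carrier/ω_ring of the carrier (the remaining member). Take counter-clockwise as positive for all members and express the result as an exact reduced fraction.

85/124

N_ring = 39 + 2·23 = 85
39(ω_s−ω_c) = −85(ω_r−ω_c),  ω_s=0, ω_r=1
39(0−ω_c) = −85(1−ω_c)  ⇒  124ω_c = 85  ⇒  ω_c = 85/124
ω_c/ω_r = 85/124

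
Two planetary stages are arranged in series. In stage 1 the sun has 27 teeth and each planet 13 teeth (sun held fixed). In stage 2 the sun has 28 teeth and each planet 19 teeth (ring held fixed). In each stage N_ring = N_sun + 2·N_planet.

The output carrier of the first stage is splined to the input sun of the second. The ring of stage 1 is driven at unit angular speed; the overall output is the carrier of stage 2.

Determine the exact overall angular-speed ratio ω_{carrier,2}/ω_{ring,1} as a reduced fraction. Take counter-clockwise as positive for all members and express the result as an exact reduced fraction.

Stage 1: N_ring = 27 + 2·13 = 53
Stage 1: 27(ω_s−ω_c) = −53(ω_r−ω_c),  ω_s=0, ω_r=1
Stage 1: 27(0−ω_c) = −53(1−ω_c)  ⇒  80ω_c = 53  ⇒  ω_c = 53/80
  ⇒ ω_c¹/ω_r¹ = 53/80
Stage 2: N_ring = 28 + 2·19 = 66
Stage 2: 28(ω_s−ω_c) = −66(ω_r−ω_c),  ω_r=0, ω_s=1
Stage 2: 28(1−ω_c) = −66(0−ω_c)  ⇒  94ω_c = 28  ⇒  ω_c = 14/47
  ⇒ ω_c²/ω_s² = 14/47
Coupling ω_s² = ω_c¹ ⇒ overall = 53/80 × 14/47 = 371/1880

371/1880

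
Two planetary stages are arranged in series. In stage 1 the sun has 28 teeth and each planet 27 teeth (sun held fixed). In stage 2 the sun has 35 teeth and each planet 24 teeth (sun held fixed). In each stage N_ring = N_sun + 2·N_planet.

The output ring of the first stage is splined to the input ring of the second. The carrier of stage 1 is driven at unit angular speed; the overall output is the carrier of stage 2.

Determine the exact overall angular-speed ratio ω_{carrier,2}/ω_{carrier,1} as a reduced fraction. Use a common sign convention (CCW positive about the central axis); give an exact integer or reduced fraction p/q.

4565/4838

Stage 1: N_ring = 28 + 2·27 = 82
Stage 1: 28(ω_s−ω_c) = −82(ω_r−ω_c),  ω_s=0, ω_c=1
Stage 1: ω_r = 1 − (28/82)(0−1) = 55/41
  ⇒ ω_r¹/ω_c¹ = 55/41
Stage 2: N_ring = 35 + 2·24 = 83
Stage 2: 35(ω_s−ω_c) = −83(ω_r−ω_c),  ω_s=0, ω_r=1
Stage 2: 35(0−ω_c) = −83(1−ω_c)  ⇒  118ω_c = 83  ⇒  ω_c = 83/118
  ⇒ ω_c²/ω_r² = 83/118
Coupling ω_r² = ω_r¹ ⇒ overall = 55/41 × 83/118 = 4565/4838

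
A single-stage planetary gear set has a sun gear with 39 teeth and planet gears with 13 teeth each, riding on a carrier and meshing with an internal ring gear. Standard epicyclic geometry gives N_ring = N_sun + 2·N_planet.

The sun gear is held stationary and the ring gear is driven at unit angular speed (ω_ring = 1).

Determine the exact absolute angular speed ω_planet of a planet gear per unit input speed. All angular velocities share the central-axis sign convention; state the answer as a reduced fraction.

5/2

N_ring = 39 + 2·13 = 65
39(ω_s−ω_c) = −65(ω_r−ω_c),  ω_s=0, ω_r=1
39(0−ω_c) = −65(1−ω_c)  ⇒  104ω_c = 65  ⇒  ω_c = 5/8
sun–planet: 39·(0−5/8) = −13·(ω_p−ω_c)  ⇒  ω_p−ω_c = −(39/13)·(-5/8) = 15/8
ω_p = 5/8 + 15/8 = 5/2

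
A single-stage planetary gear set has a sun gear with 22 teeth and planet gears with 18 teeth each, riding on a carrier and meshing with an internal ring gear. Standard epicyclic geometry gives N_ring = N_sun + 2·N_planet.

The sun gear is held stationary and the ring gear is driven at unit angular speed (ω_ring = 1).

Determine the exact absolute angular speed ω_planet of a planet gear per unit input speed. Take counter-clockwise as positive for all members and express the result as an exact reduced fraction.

29/18

N_ring = 22 + 2·18 = 58
22(ω_s−ω_c) = −58(ω_r−ω_c),  ω_s=0, ω_r=1
22(0−ω_c) = −58(1−ω_c)  ⇒  80ω_c = 58  ⇒  ω_c = 29/40
sun–planet: 22·(0−29/40) = −18·(ω_p−ω_c)  ⇒  ω_p−ω_c = −(22/18)·(-29/40) = 319/360
ω_p = 29/40 + 319/360 = 29/18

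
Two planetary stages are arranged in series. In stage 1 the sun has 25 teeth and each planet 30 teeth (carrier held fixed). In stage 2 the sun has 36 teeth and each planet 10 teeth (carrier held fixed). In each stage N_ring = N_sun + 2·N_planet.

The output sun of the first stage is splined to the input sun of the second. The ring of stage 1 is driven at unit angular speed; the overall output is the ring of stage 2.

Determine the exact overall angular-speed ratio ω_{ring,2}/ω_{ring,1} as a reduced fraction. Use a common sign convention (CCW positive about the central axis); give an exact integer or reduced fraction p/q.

Stage 1: N_ring = 25 + 2·30 = 85
Stage 1: 25(ω_s−ω_c) = −85(ω_r−ω_c),  ω_c=0, ω_r=1
Stage 1: ω_s = 0 − (85/25)(1−0) = -17/5
  ⇒ ω_s¹/ω_r¹ = -17/5
Stage 2: N_ring = 36 + 2·10 = 56
Stage 2: 36(ω_s−ω_c) = −56(ω_r−ω_c),  ω_c=0, ω_s=1
Stage 2: ω_r = 0 − (36/56)(1−0) = -9/14
  ⇒ ω_r²/ω_s² = -9/14
Coupling ω_s² = ω_s¹ ⇒ overall = -17/5 × -9/14 = 153/70

153/70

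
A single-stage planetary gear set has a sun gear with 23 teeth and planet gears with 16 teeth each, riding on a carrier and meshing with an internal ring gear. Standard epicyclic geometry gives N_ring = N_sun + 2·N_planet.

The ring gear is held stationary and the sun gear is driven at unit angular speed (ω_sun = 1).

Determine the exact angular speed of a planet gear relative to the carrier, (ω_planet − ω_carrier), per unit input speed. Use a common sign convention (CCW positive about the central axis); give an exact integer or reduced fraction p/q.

N_ring = 23 + 2·16 = 55
23(ω_s−ω_c) = −55(ω_r−ω_c),  ω_r=0, ω_s=1
23(1−ω_c) = −55(0−ω_c)  ⇒  78ω_c = 23  ⇒  ω_c = 23/78
sun–planet: 23·(1−23/78) = −16·(ω_p−ω_c)  ⇒  ω_p−ω_c = −(23/16)·(55/78) = -1265/1248

-1265/1248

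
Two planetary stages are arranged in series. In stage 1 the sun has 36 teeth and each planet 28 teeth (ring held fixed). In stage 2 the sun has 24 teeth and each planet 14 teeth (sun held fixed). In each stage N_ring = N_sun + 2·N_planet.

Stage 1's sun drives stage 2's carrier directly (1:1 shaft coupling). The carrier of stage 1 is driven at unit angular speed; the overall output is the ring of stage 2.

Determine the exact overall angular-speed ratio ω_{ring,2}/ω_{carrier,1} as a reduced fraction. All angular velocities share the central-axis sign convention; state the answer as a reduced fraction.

Stage 1: N_ring = 36 + 2·28 = 92
Stage 1: 36(ω_s−ω_c) = −92(ω_r−ω_c),  ω_r=0, ω_c=1
Stage 1: ω_s = 1 − (92/36)(0−1) = 32/9
  ⇒ ω_s¹/ω_c¹ = 32/9
Stage 2: N_ring = 24 + 2·14 = 52
Stage 2: 24(ω_s−ω_c) = −52(ω_r−ω_c),  ω_s=0, ω_c=1
Stage 2: ω_r = 1 − (24/52)(0−1) = 19/13
  ⇒ ω_r²/ω_c² = 19/13
Coupling ω_c² = ω_s¹ ⇒ overall = 32/9 × 19/13 = 608/117

608/117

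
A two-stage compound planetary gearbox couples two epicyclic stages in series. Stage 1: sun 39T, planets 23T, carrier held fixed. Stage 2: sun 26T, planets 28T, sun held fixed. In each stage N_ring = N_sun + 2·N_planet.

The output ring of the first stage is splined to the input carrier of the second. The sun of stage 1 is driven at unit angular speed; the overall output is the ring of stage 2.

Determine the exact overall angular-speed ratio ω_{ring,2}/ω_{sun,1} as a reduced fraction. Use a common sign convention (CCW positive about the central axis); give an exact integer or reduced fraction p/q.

-2106/3485

Stage 1: N_ring = 39 + 2·23 = 85
Stage 1: 39(ω_s−ω_c) = −85(ω_r−ω_c),  ω_c=0, ω_s=1
Stage 1: ω_r = 0 − (39/85)(1−0) = -39/85
  ⇒ ω_r¹/ω_s¹ = -39/85
Stage 2: N_ring = 26 + 2·28 = 82
Stage 2: 26(ω_s−ω_c) = −82(ω_r−ω_c),  ω_s=0, ω_c=1
Stage 2: ω_r = 1 − (26/82)(0−1) = 54/41
  ⇒ ω_r²/ω_c² = 54/41
Coupling ω_c² = ω_r¹ ⇒ overall = -39/85 × 54/41 = -2106/3485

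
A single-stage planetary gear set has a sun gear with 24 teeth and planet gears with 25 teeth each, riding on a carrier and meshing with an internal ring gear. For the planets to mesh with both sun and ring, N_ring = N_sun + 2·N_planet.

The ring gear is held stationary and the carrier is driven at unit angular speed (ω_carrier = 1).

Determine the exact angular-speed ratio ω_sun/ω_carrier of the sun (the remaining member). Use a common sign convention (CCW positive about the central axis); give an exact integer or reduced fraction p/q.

49/12

N_ring = 24 + 2·25 = 74
24(ω_s−ω_c) = −74(ω_r−ω_c),  ω_r=0, ω_c=1
ω_s = 1 − (74/24)(0−1) = 49/12
ω_s/ω_c = 49/12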